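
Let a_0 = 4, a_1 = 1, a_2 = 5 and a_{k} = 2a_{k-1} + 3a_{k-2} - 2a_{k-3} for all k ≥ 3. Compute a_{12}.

77031

The ordinary generating function has denominator 1 - 2y - 3y^2 + 2y^3.
Iterating the recurrence: a_0,…,a_{12} = 4, 1, 5, 5, 23, 51, 161, 429, 1239, 3443, 9745, 27341, 77031.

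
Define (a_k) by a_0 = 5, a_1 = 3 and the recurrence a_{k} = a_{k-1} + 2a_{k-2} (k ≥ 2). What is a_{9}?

The ordinary generating function has denominator 1 - t - 2t^2.
Iterating the recurrence: a_0,…,a_{9} = 5, 3, 13, 19, 45, 83, 173, 339, 685, 1363.

1363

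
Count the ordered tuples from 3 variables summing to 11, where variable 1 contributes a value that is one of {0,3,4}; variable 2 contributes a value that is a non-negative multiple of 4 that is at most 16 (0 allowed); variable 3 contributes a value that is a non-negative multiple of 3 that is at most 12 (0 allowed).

3

The generating function for the choices is (1 + y^3 + y^4)·(1 + y^4 + y^8 + y^12 + y^16)·(1 + y^3 + y^6 + y^9 + y^12); the count is [y^11].
(1 + y^3 + y^4) has coefficients 1,0,0,1,1 for degrees 0…4.
(1 + y^4 + y^8 + y^12 + y^16) has coefficients 1,0,0,0,1,0,0,0,1,0,0,0 for degrees 0…11.
Finally multiplying by (1 + y^3 + y^6 + y^9 + y^12), the product of all factors after the first has coefficients 1,0,0,1,1,0,1,1,1,1,1,1 for degrees 0…11.
[y^11] = 1·1 + 1·1 + 1·1 = 3.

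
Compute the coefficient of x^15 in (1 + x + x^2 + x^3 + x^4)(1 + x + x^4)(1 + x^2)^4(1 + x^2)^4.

(1 + x + x^2 + x^3 + x^4) has coefficients 1,1,1,1,1 for degrees 0…4.
(1 + x + x^4) has coefficients 1,1,0,0,1,0,0,0,0,0,0,0,0,0,0,0 for degrees 0…15.
Multiplying by (1 + x^2)^4 gives running coefficients 1,1,4,4,7,6,8,4,7,1,4,0,1,0,0,0 for degrees 0…15.
Finally multiplying by (1 + x^2)^4, the product of all factors after the first has coefficients 1,1,8,8,29,28,64,56,98,70,112,56,98,28,64,8 for degrees 0…15.
[x^15] = 1·8 + 1·64 + 1·28 + 1·98 + 1·56 = 254.

254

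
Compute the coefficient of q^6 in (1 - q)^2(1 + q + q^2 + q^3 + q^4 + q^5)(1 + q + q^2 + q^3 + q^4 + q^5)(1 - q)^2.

(1 - q)^2 has coefficients 1,-2,1 for degrees 0…2.
(1 + q + q^2 + q^3 + q^4 + q^5) has coefficients 1,1,1,1,1,1,0 for degrees 0…6.
Multiplying by (1 + q + q^2 + q^3 + q^4 + q^5) gives running coefficients 1,2,3,4,5,6,5 for degrees 0…6.
Finally multiplying by (1 - q)^2, the product of all factors after the first has coefficients 1,0,0,0,0,0,-2 for degrees 0…6.
[q^6] = 1·(-2) − 2·0 + 1·0 = -2.

-2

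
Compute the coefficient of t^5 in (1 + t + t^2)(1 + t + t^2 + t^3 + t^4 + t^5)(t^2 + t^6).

3

(1 + t + t^2) has coefficients 1,1,1 for degrees 0…2.
(1 + t + t^2 + t^3 + t^4 + t^5) has coefficients 1,1,1,1,1,1 for degrees 0…5.
Finally multiplying by (t^2 + t^6), the product of all factors after the first has coefficients 0,0,1,1,1,1 for degrees 0…5.
[t^5] = 1·1 + 1·1 + 1·1 = 3.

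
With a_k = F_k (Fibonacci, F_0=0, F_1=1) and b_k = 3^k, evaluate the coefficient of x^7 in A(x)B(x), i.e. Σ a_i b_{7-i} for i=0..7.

This is [x^7] in the product of the two ordinary generating functions.
Σ = 0·2187 + 1·729 + 1·243 + 2·81 + 3·27 + 5·9 + 8·3 + 13·1 = 1297.

1297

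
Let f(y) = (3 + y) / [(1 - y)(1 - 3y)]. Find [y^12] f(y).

Partial fractions give a closed form: a_n = (-2)·1^n + (5)·3^n.
At n = 12: a_12 = 2657203.

2657203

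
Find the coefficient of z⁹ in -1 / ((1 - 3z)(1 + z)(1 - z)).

Partial fractions give a closed form: a_n = (-9/8)·3^n + (-1/8)·(-1)^n + (1/4)·1^n.
At n = 9: a_9 = -22143.

-22143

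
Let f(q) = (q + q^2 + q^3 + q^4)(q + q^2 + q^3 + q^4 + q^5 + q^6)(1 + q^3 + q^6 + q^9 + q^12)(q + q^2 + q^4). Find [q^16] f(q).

(q + q^2 + q^3 + q^4) has coefficients 0,1,1,1,1 for degrees 0…4.
(q + q^2 + q^3 + q^4 + q^5 + q^6) has coefficients 0,1,1,1,1,1,1,0,0,0,0,0,0,0,0,0,0 for degrees 0…16.
Multiplying by (1 + q^3 + q^6 + q^9 + q^12) gives running coefficients 0,1,1,1,2,2,2,2,2,2,2,2,2,2,2,2,1 for degrees 0…16.
Finally multiplying by (q + q^2 + q^4), the product of all factors after the first has coefficients 0,0,1,2,2,4,5,5,6,6,6,6,6,6,6,6,6 for degrees 0…16.
[q^16] = 1·6 + 1·6 + 1·6 + 1·6 = 24.

24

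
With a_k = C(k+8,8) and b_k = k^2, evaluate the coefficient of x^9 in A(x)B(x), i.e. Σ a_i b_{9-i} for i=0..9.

This is [x^9] in the product of the two ordinary generating functions.
Σ = 1·81 + 9·64 + 45·49 + 165·36 + 495·25 + 1287·16 + 3003·9 + 6435·4 + 12870·1 + 24310·0 = 107406.

107406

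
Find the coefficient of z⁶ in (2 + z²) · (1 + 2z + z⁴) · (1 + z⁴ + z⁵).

6

(2 + z²) has coefficients 2,0,1 for degrees 0…2.
(1 + 2z + z⁴) has coefficients 1,2,0,0,1,0,0 for degrees 0…6.
Finally multiplying by (1 + z⁴ + z⁵), the product of all factors after the first has coefficients 1,2,0,0,2,3,2 for degrees 0…6.
[z⁶] = 2·2 + 1·2 = 6.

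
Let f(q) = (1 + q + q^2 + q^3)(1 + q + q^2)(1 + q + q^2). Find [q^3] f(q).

(1 + q + q^2 + q^3) has coefficients 1,1,1,1 for degrees 0…3.
(1 + q + q^2) has coefficients 1,1,1,0 for degrees 0…3.
Finally multiplying by (1 + q + q^2), the product of all factors after the first has coefficients 1,2,3,2 for degrees 0…3.
[q^3] = 1·2 + 1·3 + 1·2 + 1·1 = 8.

8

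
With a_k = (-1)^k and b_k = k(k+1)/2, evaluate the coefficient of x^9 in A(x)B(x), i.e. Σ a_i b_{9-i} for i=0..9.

25

The convolution is the x^9 coefficient of A(x)B(x).
Σ = 1·45 − 1·36 + 1·28 − 1·21 + 1·15 − 1·10 + 1·6 − 1·3 + 1·1 − 1·0 = 25.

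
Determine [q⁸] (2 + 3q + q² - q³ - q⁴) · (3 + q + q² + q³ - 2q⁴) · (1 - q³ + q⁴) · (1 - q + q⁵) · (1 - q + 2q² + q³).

22

(2 + 3q + q² - q³ - q⁴) has coefficients 2,3,1,-1,-1 for degrees 0…4.
(3 + q + q² + q³ - 2q⁴) has coefficients 3,1,1,1,-2,0,0,0,0 for degrees 0…8.
Multiplying by (1 - q³ + q⁴) gives running coefficients 3,1,1,-2,0,0,0,3,-2 for degrees 0…8.
Multiplying by (1 - q + q⁵) gives running coefficients 3,-2,0,-3,2,3,1,4,-7 for degrees 0…8.
Finally multiplying by (1 - q + 2q² + q³), the product of all factors after the first has coefficients 3,-5,8,-4,3,-5,-1,11,-6 for degrees 0…8.
[q⁸] = 2·(-6) + 3·11 + 1·(-1) − 1·(-5) − 1·3 = 22.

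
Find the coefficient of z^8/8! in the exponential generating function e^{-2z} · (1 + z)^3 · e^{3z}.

529

The EGF product rule gives c_8 = Σ_{k_1+k_2+k_3=8} C(8; k_1,k_2,k_3) · ∏ g_i(k_i), where e^{-2z} gives (-2)^k; (1+z)^3 gives the falling factorial (3)_k; e^{3z} gives (3)^k.
g_1(k) for k = 0…8: 1, -2, 4, -8, 16, -32, 64, -128, 256.
g_2(k) for k = 0…8: 1, 3, 6, 6, 0, 0, 0, 0, 0.
g_3(k) for k = 0…8: 1, 3, 9, 27, 81, 243, 729, 2187, 6561.
First combine the last two factors: h(k) = Σ_j C(k,j)·g_2(j)·g_3(k−j) for k = 0…8: 1, 6, 33, 168, 801, 3618, 15633, 65124, 263169.
c_8 = Σ_k C(8,k)·g_1(k)·h(8−k) = 1·1·263169 + 8·(-2)·65124 + 28·4·15633 + 56·(-8)·3618 + 70·16·801 + 56·(-32)·168 + 28·64·33 + 8·(-128)·6 + 1·256·1 = 263169 − 1041984 + 1750896 − 1620864 + 897120 − 301056 + 59136 − 6144 + 256 = 529.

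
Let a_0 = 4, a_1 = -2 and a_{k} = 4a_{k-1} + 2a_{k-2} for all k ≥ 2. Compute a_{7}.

The ordinary generating function has denominator 1 - 4z - 2z^2.
Iterating the recurrence: a_0,…,a_{7} = 4, -2, 0, -4, -16, -72, -320, -1424.

-1424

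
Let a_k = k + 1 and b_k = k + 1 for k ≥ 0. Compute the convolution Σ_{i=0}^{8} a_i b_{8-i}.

165

This is [x^8] in the product of the two ordinary generating functions.
Σ = 1·9 + 2·8 + 3·7 + 4·6 + 5·5 + 6·4 + 7·3 + 8·2 + 9·1 = 165.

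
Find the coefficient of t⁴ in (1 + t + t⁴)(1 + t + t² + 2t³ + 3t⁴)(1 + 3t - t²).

(1 + t + t⁴) has coefficients 1,1,0,0,1 for degrees 0…4.
(1 + t + t² + 2t³ + 3t⁴) has coefficients 1,1,1,2,3 for degrees 0…4.
Finally multiplying by (1 + 3t - t²), the product of all factors after the first has coefficients 1,4,3,4,8 for degrees 0…4.
[t⁴] = 1·8 + 1·4 + 1·1 = 13.

13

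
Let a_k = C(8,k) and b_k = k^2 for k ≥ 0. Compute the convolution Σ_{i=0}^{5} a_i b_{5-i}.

This is [x^5] in the product of the two ordinary generating functions.
Σ = 1·25 + 8·16 + 28·9 + 56·4 + 70·1 + 56·0 = 699.

699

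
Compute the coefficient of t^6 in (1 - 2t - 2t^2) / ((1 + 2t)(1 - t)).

The denominator gives the recurrence a_n = −a_(n−1) + 2a_(n−2) for n ≥ 3; the numerator fixes a_0 = 1, a_1 = -3, a_2 = 3.
Iterating: 1, -3, 3, -9, 15, -33, 63, so a_6 = 63.

63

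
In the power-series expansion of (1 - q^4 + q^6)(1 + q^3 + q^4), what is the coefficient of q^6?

1

(1 - q^4 + q^6) has coefficients 1,0,0,0,-1,0,1 for degrees 0…6.
(1 + q^3 + q^4) has coefficients 1,0,0,1,1,0,0 for degrees 0…6.
[q^6] = 1·0 − 1·0 + 1·1 = 1.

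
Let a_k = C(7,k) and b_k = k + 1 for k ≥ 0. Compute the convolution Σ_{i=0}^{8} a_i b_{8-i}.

704

The convolution is the t^8 coefficient of A(t)B(t).
Σ = 1·9 + 7·8 + 21·7 + 35·6 + 35·5 + 21·4 + 7·3 + 1·2 + 0·1 = 704.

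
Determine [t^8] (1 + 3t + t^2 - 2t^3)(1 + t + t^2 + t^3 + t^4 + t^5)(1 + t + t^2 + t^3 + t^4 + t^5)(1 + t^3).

27

(1 + 3t + t^2 - 2t^3) has coefficients 1,3,1,-2 for degrees 0…3.
(1 + t + t^2 + t^3 + t^4 + t^5) has coefficients 1,1,1,1,1,1,0,0,0 for degrees 0…8.
Multiplying by (1 + t + t^2 + t^3 + t^4 + t^5) gives running coefficients 1,2,3,4,5,6,5,4,3 for degrees 0…8.
Finally multiplying by (1 + t^3), the product of all factors after the first has coefficients 1,2,3,5,7,9,9,9,9 for degrees 0…8.
[t^8] = 1·9 + 3·9 + 1·9 − 2·9 = 27.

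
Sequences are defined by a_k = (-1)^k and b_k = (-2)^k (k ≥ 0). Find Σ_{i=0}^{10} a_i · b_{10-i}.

2047

This is [x^10] in the product of the two ordinary generating functions.
Σ = 1·1024 − 1·(-512) + 1·256 − 1·(-128) + 1·64 − 1·(-32) + 1·16 − 1·(-8) + 1·4 − 1·(-2) + 1·1 = 2047.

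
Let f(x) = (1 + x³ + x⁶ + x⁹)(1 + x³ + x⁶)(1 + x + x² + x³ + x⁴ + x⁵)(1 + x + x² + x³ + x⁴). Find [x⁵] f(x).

(1 + x³ + x⁶ + x⁹) has coefficients 1,0,0,1,0,0 for degrees 0…5.
(1 + x³ + x⁶) has coefficients 1,0,0,1,0,0 for degrees 0…5.
Multiplying by (1 + x + x² + x³ + x⁴ + x⁵) gives running coefficients 1,1,1,2,2,2 for degrees 0…5.
Finally multiplying by (1 + x + x² + x³ + x⁴), the product of all factors after the first has coefficients 1,2,3,5,7,8 for degrees 0…5.
[x⁵] = 1·8 + 1·3 = 11.

11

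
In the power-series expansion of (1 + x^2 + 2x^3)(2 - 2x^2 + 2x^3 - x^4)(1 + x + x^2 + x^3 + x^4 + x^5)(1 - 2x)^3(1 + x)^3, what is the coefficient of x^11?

(1 + x^2 + 2x^3) has coefficients 1,0,1,2 for degrees 0…3.
(2 - 2x^2 + 2x^3 - x^4) has coefficients 2,0,-2,2,-1,0,0,0,0,0,0,0 for degrees 0…11.
Multiplying by (1 + x + x^2 + x^3 + x^4 + x^5) gives running coefficients 2,2,0,2,1,1,-1,-1,1,-1,0,0 for degrees 0…11.
Multiplying by (1 - 2x)^3 gives running coefficients 2,-10,12,10,-27,19,-11,9,-13,-11,26,-20 for degrees 0…11.
Finally multiplying by (1 + x)^3, the product of all factors after the first has coefficients 2,-4,-12,18,29,-20,-25,6,0,-34,-37,12 for degrees 0…11.
[x^11] = 1·12 + 1·(-34) + 2·0 = -22.

-22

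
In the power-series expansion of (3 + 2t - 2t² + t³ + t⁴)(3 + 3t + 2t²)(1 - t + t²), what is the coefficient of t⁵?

(3 + 2t - 2t² + t³ + t⁴) has coefficients 3,2,-2,1,1 for degrees 0…4.
(3 + 3t + 2t²) has coefficients 3,3,2,0,0,0 for degrees 0…5.
Finally multiplying by (1 - t + t²), the product of all factors after the first has coefficients 3,0,2,1,2,0 for degrees 0…5.
[t⁵] = 3·0 + 2·2 − 2·1 + 1·2 + 1·0 = 4.

4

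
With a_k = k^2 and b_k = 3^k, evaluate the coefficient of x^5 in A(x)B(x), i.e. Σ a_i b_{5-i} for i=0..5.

343

This is [x^5] in the product of the two ordinary generating functions.
Σ = 0·243 + 1·81 + 4·27 + 9·9 + 16·3 + 25·1 = 343.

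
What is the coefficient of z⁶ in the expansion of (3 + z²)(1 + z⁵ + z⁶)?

3

(3 + z²) has coefficients 3,0,1 for degrees 0…2.
(1 + z⁵ + z⁶) has coefficients 1,0,0,0,0,1,1 for degrees 0…6.
[z⁶] = 3·1 + 1·0 = 3.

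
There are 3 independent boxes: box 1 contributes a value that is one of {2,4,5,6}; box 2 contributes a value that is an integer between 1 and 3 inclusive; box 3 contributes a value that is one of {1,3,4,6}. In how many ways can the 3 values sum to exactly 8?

The generating function for the choices is (x² + x⁴ + x⁵ + x⁶)·(x + x² + x³)·(x + x³ + x⁴ + x⁶); the count is [x⁸].
(x² + x⁴ + x⁵ + x⁶) has coefficients 0,0,1,0,1,1,1 for degrees 0…6.
(x + x² + x³) has coefficients 0,1,1,1,0,0,0,0,0 for degrees 0…8.
Finally multiplying by (x + x³ + x⁴ + x⁶), the product of all factors after the first has coefficients 0,0,1,1,2,2,2,2,1 for degrees 0…8.
[x⁸] = 1·2 + 1·2 + 1·1 + 1·1 = 6.

6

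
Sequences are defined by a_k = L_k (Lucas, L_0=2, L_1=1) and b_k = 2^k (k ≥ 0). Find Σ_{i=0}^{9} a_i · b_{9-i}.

Write out a_i and b_{9-i} for i = 0,…,9 and sum the products.
Σ = 2·512 + 1·256 + 3·128 + 4·64 + 7·32 + 11·16 + 18·8 + 29·4 + 47·2 + 76·1 = 2750.

2750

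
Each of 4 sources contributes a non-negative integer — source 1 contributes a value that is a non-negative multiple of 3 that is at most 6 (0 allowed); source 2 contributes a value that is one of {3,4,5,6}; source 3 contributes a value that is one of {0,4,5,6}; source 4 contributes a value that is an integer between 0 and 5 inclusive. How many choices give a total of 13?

27

The generating function for the choices is (1 + t³ + t⁶)·(t³ + t⁴ + t⁵ + t⁶)·(1 + t⁴ + t⁵ + t⁶)·(1 + t + t² + t³ + t⁴ + t⁵); the count is [t¹³].
(1 + t³ + t⁶) has coefficients 1,0,0,1,0,0,1 for degrees 0…6.
(t³ + t⁴ + t⁵ + t⁶) has coefficients 0,0,0,1,1,1,1,0,0,0,0,0,0,0 for degrees 0…13.
Multiplying by (1 + t⁴ + t⁵ + t⁶) gives running coefficients 0,0,0,1,1,1,1,1,2,3,3,2,1,0 for degrees 0…13.
Finally multiplying by (1 + t + t² + t³ + t⁴ + t⁵), the product of all factors after the first has coefficients 0,0,0,1,2,3,4,5,7,9,11,12,12,11 for degrees 0…13.
[t¹³] = 1·11 + 1·11 + 1·5 = 27.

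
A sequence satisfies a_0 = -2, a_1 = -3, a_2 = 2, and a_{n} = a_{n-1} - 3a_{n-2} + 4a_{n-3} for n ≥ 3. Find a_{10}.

The ordinary generating function has denominator 1 - z + 3z^2 - 4z^3.
Iterating the recurrence: a_0,…,a_{10} = -2, -3, 2, 3, -15, -16, 41, 29, -158, -81, 509.

509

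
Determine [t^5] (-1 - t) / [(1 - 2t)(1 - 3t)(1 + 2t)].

Partial fractions give a closed form: a_n = (3/2)·2^n + (-12/5)·3^n + (-1/10)·(-2)^n.
At n = 5: a_5 = -532.

-532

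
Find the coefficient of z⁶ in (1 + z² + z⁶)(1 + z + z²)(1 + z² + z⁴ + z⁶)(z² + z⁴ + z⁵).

8

(1 + z² + z⁶) has coefficients 1,0,1,0,0,0,1 for degrees 0…6.
(1 + z + z²) has coefficients 1,1,1,0,0,0,0 for degrees 0…6.
Multiplying by (1 + z² + z⁴ + z⁶) gives running coefficients 1,1,2,1,2,1,2 for degrees 0…6.
Finally multiplying by (z² + z⁴ + z⁵), the product of all factors after the first has coefficients 0,0,1,1,3,3,5 for degrees 0…6.
[z⁶] = 1·5 + 1·3 + 1·0 = 8.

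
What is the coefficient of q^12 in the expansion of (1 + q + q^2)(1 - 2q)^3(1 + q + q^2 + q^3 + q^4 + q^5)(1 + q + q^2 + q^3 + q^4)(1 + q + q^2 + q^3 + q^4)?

-79

(1 + q + q^2) has coefficients 1,1,1 for degrees 0…2.
(1 - 2q)^3 has coefficients 1,-6,12,-8,0,0,0,0,0,0,0,0,0 for degrees 0…12.
Multiplying by (1 + q + q^2 + q^3 + q^4 + q^5) gives running coefficients 1,-5,7,-1,-1,-1,-2,4,-8,0,0,0,0 for degrees 0…12.
Multiplying by (1 + q + q^2 + q^3 + q^4) gives running coefficients 1,-4,3,2,1,-1,2,-1,-8,-7,-6,-4,-8 for degrees 0…12.
Finally multiplying by (1 + q + q^2 + q^3 + q^4), the product of all factors after the first has coefficients 1,-3,0,2,3,1,7,3,-7,-15,-20,-26,-33 for degrees 0…12.
[q^12] = 1·(-33) + 1·(-26) + 1·(-20) = -79.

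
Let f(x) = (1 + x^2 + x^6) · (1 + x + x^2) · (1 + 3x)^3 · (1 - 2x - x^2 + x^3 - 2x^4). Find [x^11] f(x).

-181

(1 + x^2 + x^6) has coefficients 1,0,1,0,0,0,1 for degrees 0…6.
(1 + x + x^2) has coefficients 1,1,1,0,0,0,0,0,0,0,0,0 for degrees 0…11.
Multiplying by (1 + 3x)^3 gives running coefficients 1,10,37,63,54,27,0,0,0,0,0,0 for degrees 0…11.
Finally multiplying by (1 - 2x - x^2 + x^3 - 2x^4), the product of all factors after the first has coefficients 1,8,16,-20,-101,-127,-119,-99,-81,-54,0,0 for degrees 0…11.
[x^11] = 1·0 + 1·(-54) + 1·(-127) = -181.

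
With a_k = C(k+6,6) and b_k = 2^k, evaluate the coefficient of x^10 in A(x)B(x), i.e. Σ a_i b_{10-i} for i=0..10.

The convolution is the x^10 coefficient of A(x)B(x).
Σ = 1·1024 + 7·512 + 28·256 + 84·128 + 210·64 + 462·32 + 924·16 + 1716·8 + 3003·4 + 5005·2 + 8008·1 = 109294.

109294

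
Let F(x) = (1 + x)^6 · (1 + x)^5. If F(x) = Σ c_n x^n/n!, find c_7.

The EGF product rule gives c_7 = Σ_{k_1+k_2=7} C(7; k_1,k_2) · ∏ g_i(k_i), where (1+x)^6 gives the falling factorial (6)_k; (1+x)^5 gives the falling factorial (5)_k.
g_1(k) for k = 0…7: 1, 6, 30, 120, 360, 720, 720, 0.
g_2(k) for k = 0…7: 1, 5, 20, 60, 120, 120, 0, 0.
c_7 = Σ_k C(7,k)·g_1(k)·g_2(7−k) = 21·30·120 + 35·120·120 + 35·360·60 + 21·720·20 + 7·720·5 = 75600 + 504000 + 756000 + 302400 + 25200 = 1663200.

1663200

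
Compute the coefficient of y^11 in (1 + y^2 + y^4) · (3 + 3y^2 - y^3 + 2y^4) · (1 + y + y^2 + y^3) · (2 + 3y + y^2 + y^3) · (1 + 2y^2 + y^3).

(1 + y^2 + y^4) has coefficients 1,0,1,0,1 for degrees 0…4.
(3 + 3y^2 - y^3 + 2y^4) has coefficients 3,0,3,-1,2,0,0,0,0,0,0,0 for degrees 0…11.
Multiplying by (1 + y + y^2 + y^3) gives running coefficients 3,3,6,5,4,4,1,2,0,0,0,0 for degrees 0…11.
Multiplying by (2 + 3y + y^2 + y^3) gives running coefficients 6,15,24,34,32,31,23,15,11,3,2,0 for degrees 0…11.
Finally multiplying by (1 + 2y^2 + y^3), the product of all factors after the first has coefficients 6,15,36,70,95,123,121,109,88,56,39,17 for degrees 0…11.
[y^11] = 1·17 + 1·56 + 1·109 = 182.

182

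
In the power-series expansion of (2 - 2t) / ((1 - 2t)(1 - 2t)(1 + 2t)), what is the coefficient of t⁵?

96

The denominator gives the recurrence a_n = 2a_(n−1) + 4a_(n−2) − 8a_(n−3) for n ≥ 3; the numerator fixes a_0 = 2, a_1 = 2, a_2 = 12.
Iterating: 2, 2, 12, 16, 64, 96, so a_5 = 96.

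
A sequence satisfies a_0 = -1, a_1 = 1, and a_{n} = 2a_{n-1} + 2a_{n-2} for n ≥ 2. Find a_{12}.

13376

The ordinary generating function has denominator 1 - 2y - 2y^2.
Iterating the recurrence: a_0,…,a_{12} = -1, 1, 0, 2, 4, 12, 32, 88, 240, 656, 1792, 4896, 13376.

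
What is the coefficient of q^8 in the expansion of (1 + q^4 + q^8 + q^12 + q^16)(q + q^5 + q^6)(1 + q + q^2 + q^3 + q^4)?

3

(1 + q^4 + q^8 + q^12 + q^16) has coefficients 1,0,0,0,1,0,0,0,1 for degrees 0…8.
(q + q^5 + q^6) has coefficients 0,1,0,0,0,1,1,0,0 for degrees 0…8.
Finally multiplying by (1 + q + q^2 + q^3 + q^4), the product of all factors after the first has coefficients 0,1,1,1,1,2,2,2,2 for degrees 0…8.
[q^8] = 1·2 + 1·1 + 1·0 = 3.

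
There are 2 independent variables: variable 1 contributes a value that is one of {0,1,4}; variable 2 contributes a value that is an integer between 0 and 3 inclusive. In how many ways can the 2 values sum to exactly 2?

2

The generating function for the choices is (1 + z + z⁴)·(1 + z + z² + z³); the count is [z²].
(1 + z + z⁴) has coefficients 1,1,0 for degrees 0…2.
(1 + z + z² + z³) has coefficients 1,1,1 for degrees 0…2.
[z²] = 1·1 + 1·1 = 2.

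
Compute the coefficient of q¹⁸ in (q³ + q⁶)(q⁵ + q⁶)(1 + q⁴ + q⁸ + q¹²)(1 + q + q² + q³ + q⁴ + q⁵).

5

(q³ + q⁶) has coefficients 0,0,0,1,0,0,1 for degrees 0…6.
(q⁵ + q⁶) has coefficients 0,0,0,0,0,1,1,0,0,0,0,0,0,0,0,0,0,0,0 for degrees 0…18.
Multiplying by (1 + q⁴ + q⁸ + q¹²) gives running coefficients 0,0,0,0,0,1,1,0,0,1,1,0,0,1,1,0,0,1,1 for degrees 0…18.
Finally multiplying by (1 + q + q² + q³ + q⁴ + q⁵), the product of all factors after the first has coefficients 0,0,0,0,0,1,2,2,2,3,4,3,2,3,4,3,2,3,4 for degrees 0…18.
[q¹⁸] = 1·3 + 1·2 = 5.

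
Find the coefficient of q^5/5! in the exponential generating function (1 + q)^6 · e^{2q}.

12032

The EGF product rule gives c_5 = Σ_{k_1+k_2=5} C(5; k_1,k_2) · ∏ g_i(k_i), where (1+q)^6 gives the falling factorial (6)_k; e^{2q} gives (2)^k.
g_1(k) for k = 0…5: 1, 6, 30, 120, 360, 720.
g_2(k) for k = 0…5: 1, 2, 4, 8, 16, 32.
c_5 = Σ_k C(5,k)·g_1(k)·g_2(5−k) = 1·1·32 + 5·6·16 + 10·30·8 + 10·120·4 + 5·360·2 + 1·720·1 = 32 + 480 + 2400 + 4800 + 3600 + 720 = 12032.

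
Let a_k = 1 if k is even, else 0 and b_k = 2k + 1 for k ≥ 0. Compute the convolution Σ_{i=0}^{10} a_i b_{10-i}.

The convolution is the t^10 coefficient of A(t)B(t).
Σ = 1·21 + 0·19 + 1·17 + 0·15 + 1·13 + 0·11 + 1·9 + 0·7 + 1·5 + 0·3 + 1·1 = 66.

66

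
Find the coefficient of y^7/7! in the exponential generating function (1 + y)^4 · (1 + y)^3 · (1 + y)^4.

1663200

The EGF product rule gives c_7 = Σ_{k_1+k_2+k_3=7} C(7; k_1,k_2,k_3) · ∏ g_i(k_i), where (1+y)^4 gives the falling factorial (4)_k; (1+y)^3 gives the falling factorial (3)_k; (1+y)^4 gives the falling factorial (4)_k.
g_1(k) for k = 0…7: 1, 4, 12, 24, 24, 0, 0, 0.
g_2(k) for k = 0…7: 1, 3, 6, 6, 0, 0, 0, 0.
g_3(k) for k = 0…7: 1, 4, 12, 24, 24, 0, 0, 0.
First combine the last two factors: h(k) = Σ_j C(k,j)·g_2(j)·g_3(k−j) for k = 0…7: 1, 7, 42, 210, 840, 2520, 5040, 5040.
c_7 = Σ_k C(7,k)·g_1(k)·h(7−k) = 1·1·5040 + 7·4·5040 + 21·12·2520 + 35·24·840 + 35·24·210 = 5040 + 141120 + 635040 + 705600 + 176400 = 1663200.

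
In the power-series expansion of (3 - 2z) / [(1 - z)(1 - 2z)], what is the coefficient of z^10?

Partial fractions give a closed form: a_n = (-1)·1^n + (4)·2^n.
At n = 10: a_10 = 4095.

4095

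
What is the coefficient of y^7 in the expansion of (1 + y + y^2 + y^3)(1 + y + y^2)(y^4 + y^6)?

(1 + y + y^2 + y^3) has coefficients 1,1,1,1 for degrees 0…3.
(1 + y + y^2) has coefficients 1,1,1,0,0,0,0,0 for degrees 0…7.
Finally multiplying by (y^4 + y^6), the product of all factors after the first has coefficients 0,0,0,0,1,1,2,1 for degrees 0…7.
[y^7] = 1·1 + 1·2 + 1·1 + 1·1 = 5.

5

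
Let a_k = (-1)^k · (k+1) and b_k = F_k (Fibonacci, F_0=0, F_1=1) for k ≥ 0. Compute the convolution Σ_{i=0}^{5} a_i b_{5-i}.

Write out a_i and b_{5-i} for i = 0,…,5 and sum the products.
Σ = 1·5 − 2·3 + 3·2 − 4·1 + 5·1 − 6·0 = 6.

6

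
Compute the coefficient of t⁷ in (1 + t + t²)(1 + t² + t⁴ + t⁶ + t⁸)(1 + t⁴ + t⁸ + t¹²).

2

(1 + t + t²) has coefficients 1,1,1 for degrees 0…2.
(1 + t² + t⁴ + t⁶ + t⁸) has coefficients 1,0,1,0,1,0,1,0 for degrees 0…7.
Finally multiplying by (1 + t⁴ + t⁸ + t¹²), the product of all factors after the first has coefficients 1,0,1,0,2,0,2,0 for degrees 0…7.
[t⁷] = 1·0 + 1·2 + 1·0 = 2.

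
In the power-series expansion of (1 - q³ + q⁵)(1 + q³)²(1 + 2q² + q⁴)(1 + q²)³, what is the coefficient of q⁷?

15

(1 - q³ + q⁵) has coefficients 1,0,0,-1,0,1 for degrees 0…5.
(1 + q³)² has coefficients 1,0,0,2,0,0,1,0 for degrees 0…7.
Multiplying by (1 + 2q² + q⁴) gives running coefficients 1,0,2,2,1,4,1,2 for degrees 0…7.
Finally multiplying by (1 + q²)³, the product of all factors after the first has coefficients 1,0,5,2,10,10,11,20 for degrees 0…7.
[q⁷] = 1·20 − 1·10 + 1·5 = 15.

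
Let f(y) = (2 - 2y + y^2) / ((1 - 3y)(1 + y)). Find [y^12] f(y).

The denominator gives the recurrence a_n = 2a_(n−1) + 3a_(n−2) for n ≥ 3; the numerator fixes a_0 = 2, a_1 = 2, a_2 = 11.
Iterating: 2, 2, 11, 28, 89, 262, 791, 2368, 7109, 21322, 63971, 191908, 575729, so a_12 = 575729.

575729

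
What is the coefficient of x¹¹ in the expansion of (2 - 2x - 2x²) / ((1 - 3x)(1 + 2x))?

116050

The denominator gives the recurrence a_n = a_(n−1) + 6a_(n−2) for n ≥ 3; the numerator fixes a_0 = 2, a_1 = 0, a_2 = 10.
Iterating: 2, 0, 10, 10, 70, 130, 550, 1330, 4630, 12610, 40390, 116050, so a_11 = 116050.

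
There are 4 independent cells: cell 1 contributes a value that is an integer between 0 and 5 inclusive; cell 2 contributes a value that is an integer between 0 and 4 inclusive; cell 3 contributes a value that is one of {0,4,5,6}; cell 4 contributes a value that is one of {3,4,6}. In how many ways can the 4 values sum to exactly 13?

41

The generating function for the choices is (1 + q + q^2 + q^3 + q^4 + q^5)·(1 + q + q^2 + q^3 + q^4)·(1 + q^4 + q^5 + q^6)·(q^3 + q^4 + q^6); the count is [q^13].
(1 + q + q^2 + q^3 + q^4 + q^5) has coefficients 1,1,1,1,1,1 for degrees 0…5.
(1 + q + q^2 + q^3 + q^4) has coefficients 1,1,1,1,1,0,0,0,0,0,0,0,0,0 for degrees 0…13.
Multiplying by (1 + q^4 + q^5 + q^6) gives running coefficients 1,1,1,1,2,2,3,3,3,2,1,0,0,0 for degrees 0…13.
Finally multiplying by (q^3 + q^4 + q^6), the product of all factors after the first has coefficients 0,0,0,1,2,2,3,4,5,6,8,8,8,6 for degrees 0…13.
[q^13] = 1·6 + 1·8 + 1·8 + 1·8 + 1·6 + 1·5 = 41.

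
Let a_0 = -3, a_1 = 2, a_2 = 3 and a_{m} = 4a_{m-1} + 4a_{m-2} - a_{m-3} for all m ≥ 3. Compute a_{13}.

137633762

The ordinary generating function has denominator 1 - 4q - 4q^2 + q^3.
Iterating the recurrence: a_0,…,a_{13} = -3, 2, 3, 23, 102, 497, 2373, 11378, 54507, 261167, 1251318, 5995433, 28725837, 137633762.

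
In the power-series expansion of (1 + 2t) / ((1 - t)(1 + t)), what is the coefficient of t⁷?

2

The denominator gives the recurrence a_n = a_(n−2) for n ≥ 2; the numerator fixes a_0 = 1, a_1 = 2.
Iterating: 1, 2, 1, 2, 1, 2, 1, 2, so a_7 = 2.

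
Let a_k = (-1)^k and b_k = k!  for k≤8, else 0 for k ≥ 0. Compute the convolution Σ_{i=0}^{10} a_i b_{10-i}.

35900

This is [x^10] in the product of the two ordinary generating functions.
Σ = 1·0 − 1·0 + 1·40320 − 1·5040 + 1·720 − 1·120 + 1·24 − 1·6 + 1·2 − 1·1 + 1·1 = 35900.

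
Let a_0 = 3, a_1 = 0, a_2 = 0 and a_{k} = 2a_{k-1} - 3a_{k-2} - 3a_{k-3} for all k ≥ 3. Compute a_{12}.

The ordinary generating function has denominator 1 - 2x + 3x^2 + 3x^3.
Iterating the recurrence: a_0,…,a_{12} = 3, 0, 0, -9, -18, -9, 63, 207, 252, -306, -1989, -3816, -747.

-747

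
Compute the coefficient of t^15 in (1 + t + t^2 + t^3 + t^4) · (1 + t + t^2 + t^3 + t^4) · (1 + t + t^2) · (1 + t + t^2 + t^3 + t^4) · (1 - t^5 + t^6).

(1 + t + t^2 + t^3 + t^4) has coefficients 1,1,1,1,1 for degrees 0…4.
(1 + t + t^2 + t^3 + t^4) has coefficients 1,1,1,1,1,0,0,0,0,0,0,0,0,0,0,0 for degrees 0…15.
Multiplying by (1 + t + t^2) gives running coefficients 1,2,3,3,3,2,1,0,0,0,0,0,0,0,0,0 for degrees 0…15.
Multiplying by (1 + t + t^2 + t^3 + t^4) gives running coefficients 1,3,6,9,12,13,12,9,6,3,1,0,0,0,0,0 for degrees 0…15.
Finally multiplying by (1 - t^5 + t^6), the product of all factors after the first has coefficients 1,3,6,9,12,12,10,6,3,0,0,1,3,3,3,2 for degrees 0…15.
[t^15] = 1·2 + 1·3 + 1·3 + 1·3 + 1·1 = 12.

12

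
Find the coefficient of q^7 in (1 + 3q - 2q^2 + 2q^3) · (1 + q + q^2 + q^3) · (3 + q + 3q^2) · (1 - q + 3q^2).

(1 + 3q - 2q^2 + 2q^3) has coefficients 1,3,-2,2 for degrees 0…3.
(1 + q + q^2 + q^3) has coefficients 1,1,1,1,0,0,0,0 for degrees 0…7.
Multiplying by (3 + q + 3q^2) gives running coefficients 3,4,7,7,4,3,0,0 for degrees 0…7.
Finally multiplying by (1 - q + 3q^2), the product of all factors after the first has coefficients 3,1,12,12,18,20,9,9 for degrees 0…7.
[q^7] = 1·9 + 3·9 − 2·20 + 2·18 = 32.

32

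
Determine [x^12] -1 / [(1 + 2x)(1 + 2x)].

-53248

The denominator gives the recurrence a_n = −4a_(n−1) − 4a_(n−2) for n ≥ 2; the numerator fixes a_0 = -1, a_1 = 4.
Iterating: -1, 4, -12, 32, -80, 192, -448, 1024, -2304, 5120, -11264, 24576, -53248, so a_12 = -53248.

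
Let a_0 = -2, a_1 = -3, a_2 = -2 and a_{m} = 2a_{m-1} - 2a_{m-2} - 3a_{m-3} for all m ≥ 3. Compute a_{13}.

9741

The ordinary generating function has denominator 1 - 2x + 2x^2 + 3x^3.
Iterating the recurrence: a_0,…,a_{13} = -2, -3, -2, 8, 29, 48, 14, -155, -482, -696, 37, 2912, 7838, 9741.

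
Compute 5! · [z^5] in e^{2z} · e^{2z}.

1024

The EGF product rule gives c_5 = Σ_{k_1+k_2=5} C(5; k_1,k_2) · ∏ g_i(k_i), where e^{2z} gives (2)^k; e^{2z} gives (2)^k.
g_1(k) for k = 0…5: 1, 2, 4, 8, 16, 32.
g_2(k) for k = 0…5: 1, 2, 4, 8, 16, 32.
c_5 = Σ_k C(5,k)·g_1(k)·g_2(5−k) = 1·1·32 + 5·2·16 + 10·4·8 + 10·8·4 + 5·16·2 + 1·32·1 = 32 + 160 + 320 + 320 + 160 + 32 = 1024.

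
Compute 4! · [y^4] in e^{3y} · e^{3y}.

The EGF product rule gives c_4 = Σ_{k_1+k_2=4} C(4; k_1,k_2) · ∏ g_i(k_i), where e^{3y} gives (3)^k; e^{3y} gives (3)^k.
g_1(k) for k = 0…4: 1, 3, 9, 27, 81.
g_2(k) for k = 0…4: 1, 3, 9, 27, 81.
c_4 = Σ_k C(4,k)·g_1(k)·g_2(4−k) = 1·1·81 + 4·3·27 + 6·9·9 + 4·27·3 + 1·81·1 = 81 + 324 + 486 + 324 + 81 = 1296.

1296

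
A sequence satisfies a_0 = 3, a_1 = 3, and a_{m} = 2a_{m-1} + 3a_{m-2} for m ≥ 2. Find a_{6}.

The ordinary generating function has denominator 1 - 2q - 3q^2.
Iterating the recurrence: a_0,…,a_{6} = 3, 3, 15, 39, 123, 363, 1095.

1095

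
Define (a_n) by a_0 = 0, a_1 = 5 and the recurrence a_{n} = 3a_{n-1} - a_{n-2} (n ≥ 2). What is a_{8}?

The ordinary generating function has denominator 1 - 3q + q^2.
Iterating the recurrence: a_0,…,a_{8} = 0, 5, 15, 40, 105, 275, 720, 1885, 4935.

4935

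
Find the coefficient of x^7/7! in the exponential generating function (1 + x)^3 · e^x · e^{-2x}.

104

The EGF product rule gives c_7 = Σ_{k_1+k_2+k_3=7} C(7; k_1,k_2,k_3) · ∏ g_i(k_i), where (1+x)^3 gives the falling factorial (3)_k; e^x gives (1)^k; e^{-2x} gives (-2)^k.
g_1(k) for k = 0…7: 1, 3, 6, 6, 0, 0, 0, 0.
g_2(k) for k = 0…7: 1, 1, 1, 1, 1, 1, 1, 1.
g_3(k) for k = 0…7: 1, -2, 4, -8, 16, -32, 64, -128.
First combine the last two factors: h(k) = Σ_j C(k,j)·g_2(j)·g_3(k−j) for k = 0…7: 1, -1, 1, -1, 1, -1, 1, -1.
c_7 = Σ_k C(7,k)·g_1(k)·h(7−k) = 1·1·(-1) + 7·3·1 + 21·6·(-1) + 35·6·1 = −1 + 21 − 126 + 210 = 104.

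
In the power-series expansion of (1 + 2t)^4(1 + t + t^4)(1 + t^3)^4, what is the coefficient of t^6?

(1 + 2t)^4 has coefficients 1,8,24,32,16 for degrees 0…4.
(1 + t + t^4) has coefficients 1,1,0,0,1,0,0 for degrees 0…6.
Finally multiplying by (1 + t^3)^4, the product of all factors after the first has coefficients 1,1,0,4,5,0,6 for degrees 0…6.
[t^6] = 1·6 + 8·0 + 24·5 + 32·4 + 16·0 = 254.

254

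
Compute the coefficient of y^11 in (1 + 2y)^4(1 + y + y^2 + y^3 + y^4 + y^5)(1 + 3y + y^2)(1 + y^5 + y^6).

809

(1 + 2y)^4 has coefficients 1,8,24,32,16 for degrees 0…4.
(1 + y + y^2 + y^3 + y^4 + y^5) has coefficients 1,1,1,1,1,1,0,0,0,0,0,0 for degrees 0…11.
Multiplying by (1 + 3y + y^2) gives running coefficients 1,4,5,5,5,5,4,1,0,0,0,0 for degrees 0…11.
Finally multiplying by (1 + y^5 + y^6), the product of all factors after the first has coefficients 1,4,5,5,5,6,9,10,10,10,10,9 for degrees 0…11.
[y^11] = 1·9 + 8·10 + 24·10 + 32·10 + 16·10 = 809.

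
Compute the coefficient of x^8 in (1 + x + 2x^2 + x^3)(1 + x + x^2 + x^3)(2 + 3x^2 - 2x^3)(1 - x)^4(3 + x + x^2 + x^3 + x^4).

(1 + x + 2x^2 + x^3) has coefficients 1,1,2,1 for degrees 0…3.
(1 + x + x^2 + x^3) has coefficients 1,1,1,1,0,0,0,0,0 for degrees 0…8.
Multiplying by (2 + 3x^2 - 2x^3) gives running coefficients 2,2,5,3,1,1,-2,0,0 for degrees 0…8.
Multiplying by (1 - x)^4 gives running coefficients 2,-6,9,-13,13,-3,-7,13,-15 for degrees 0…8.
Finally multiplying by (3 + x + x^2 + x^3 + x^4), the product of all factors after the first has coefficients 6,-16,23,-34,31,-6,-15,29,-29 for degrees 0…8.
[x^8] = 1·(-29) + 1·29 + 2·(-15) + 1·(-6) = -36.

-36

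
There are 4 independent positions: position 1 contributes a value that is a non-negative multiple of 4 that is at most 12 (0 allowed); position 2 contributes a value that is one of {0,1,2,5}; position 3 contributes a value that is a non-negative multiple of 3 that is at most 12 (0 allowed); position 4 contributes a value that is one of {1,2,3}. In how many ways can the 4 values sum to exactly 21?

The generating function for the choices is (1 + x^4 + x^8 + x^12)·(1 + x + x^2 + x^5)·(1 + x^3 + x^6 + x^9 + x^12)·(x + x^2 + x^3); the count is [x^21].
(1 + x^4 + x^8 + x^12) has coefficients 1,0,0,0,1,0,0,0,1,0,0,0,1 for degrees 0…12.
(1 + x + x^2 + x^5) has coefficients 1,1,1,0,0,1,0,0,0,0,0,0,0,0,0,0,0,0,0,0,0,0 for degrees 0…21.
Multiplying by (1 + x^3 + x^6 + x^9 + x^12) gives running coefficients 1,1,1,1,1,2,1,1,2,1,1,2,1,1,2,0,0,1,0,0,0,0 for degrees 0…21.
Finally multiplying by (x + x^2 + x^3), the product of all factors after the first has coefficients 0,1,2,3,3,3,4,4,4,4,4,4,4,4,4,4,3,2,1,1,1,0 for degrees 0…21.
[x^21] = 1·0 + 1·2 + 1·4 + 1·4 = 10.

10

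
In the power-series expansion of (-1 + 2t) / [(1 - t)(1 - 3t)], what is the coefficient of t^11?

-88574

Partial fractions give a closed form: a_n = (-1/2)·1^n + (-1/2)·3^n.
At n = 11: a_11 = -88574.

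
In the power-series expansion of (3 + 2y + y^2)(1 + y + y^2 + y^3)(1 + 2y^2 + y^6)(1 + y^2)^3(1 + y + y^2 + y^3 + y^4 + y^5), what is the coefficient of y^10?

503

(3 + 2y + y^2) has coefficients 3,2,1 for degrees 0…2.
(1 + y + y^2 + y^3) has coefficients 1,1,1,1,0,0,0,0,0,0,0 for degrees 0…10.
Multiplying by (1 + 2y^2 + y^6) gives running coefficients 1,1,3,3,2,2,1,1,1,1,0 for degrees 0…10.
Multiplying by (1 + y^2)^3 gives running coefficients 1,1,6,6,14,14,17,17,13,13,8 for degrees 0…10.
Finally multiplying by (1 + y + y^2 + y^3 + y^4 + y^5), the product of all factors after the first has coefficients 1,2,8,14,28,42,58,74,81,88,82 for degrees 0…10.
[y^10] = 3·82 + 2·88 + 1·81 = 503.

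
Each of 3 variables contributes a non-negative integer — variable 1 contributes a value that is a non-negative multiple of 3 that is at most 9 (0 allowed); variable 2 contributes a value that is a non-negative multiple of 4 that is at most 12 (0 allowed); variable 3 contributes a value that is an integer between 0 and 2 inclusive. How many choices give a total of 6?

2

The generating function for the choices is (1 + x^3 + x^6 + x^9)·(1 + x^4 + x^8 + x^12)·(1 + x + x^2); the count is [x^6].
(1 + x^3 + x^6 + x^9) has coefficients 1,0,0,1,0,0,1 for degrees 0…6.
(1 + x^4 + x^8 + x^12) has coefficients 1,0,0,0,1,0,0 for degrees 0…6.
Finally multiplying by (1 + x + x^2), the product of all factors after the first has coefficients 1,1,1,0,1,1,1 for degrees 0…6.
[x^6] = 1·1 + 1·0 + 1·1 = 2.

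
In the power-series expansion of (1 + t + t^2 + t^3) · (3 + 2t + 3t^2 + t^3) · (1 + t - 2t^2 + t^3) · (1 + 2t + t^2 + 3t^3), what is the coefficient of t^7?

15

(1 + t + t^2 + t^3) has coefficients 1,1,1,1 for degrees 0…3.
(3 + 2t + 3t^2 + t^3) has coefficients 3,2,3,1,0,0,0,0 for degrees 0…7.
Multiplying by (1 + t - 2t^2 + t^3) gives running coefficients 3,5,-1,3,-3,1,1,0 for degrees 0…7.
Finally multiplying by (1 + 2t + t^2 + 3t^3), the product of all factors after the first has coefficients 3,11,12,15,17,-5,9,-6 for degrees 0…7.
[t^7] = 1·(-6) + 1·9 + 1·(-5) + 1·17 = 15.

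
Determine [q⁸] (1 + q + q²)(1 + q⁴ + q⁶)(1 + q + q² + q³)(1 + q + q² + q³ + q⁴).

20

(1 + q + q²) has coefficients 1,1,1 for degrees 0…2.
(1 + q⁴ + q⁶) has coefficients 1,0,0,0,1,0,1,0,0 for degrees 0…8.
Multiplying by (1 + q + q² + q³) gives running coefficients 1,1,1,1,1,1,2,2,1 for degrees 0…8.
Finally multiplying by (1 + q + q² + q³ + q⁴), the product of all factors after the first has coefficients 1,2,3,4,5,5,6,7,7 for degrees 0…8.
[q⁸] = 1·7 + 1·7 + 1·6 = 20.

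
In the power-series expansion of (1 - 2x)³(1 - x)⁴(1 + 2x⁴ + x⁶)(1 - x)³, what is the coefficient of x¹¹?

-1969

(1 - 2x)³ has coefficients 1,-6,12,-8 for degrees 0…3.
(1 - x)⁴ has coefficients 1,-4,6,-4,1,0,0,0,0,0,0,0 for degrees 0…11.
Multiplying by (1 + 2x⁴ + x⁶) gives running coefficients 1,-4,6,-4,3,-8,13,-12,8,-4,1,0 for degrees 0…11.
Finally multiplying by (1 - x)³, the product of all factors after the first has coefficients 1,-7,21,-35,37,-35,50,-78,91,-77,49,-23 for degrees 0…11.
[x¹¹] = 1·(-23) − 6·49 + 12·(-77) − 8·91 = -1969.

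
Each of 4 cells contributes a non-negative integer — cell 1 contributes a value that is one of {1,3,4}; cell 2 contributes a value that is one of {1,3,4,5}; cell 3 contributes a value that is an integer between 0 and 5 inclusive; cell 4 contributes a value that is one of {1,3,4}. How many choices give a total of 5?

4

The generating function for the choices is (x + x^3 + x^4)·(x + x^3 + x^4 + x^5)·(1 + x + x^2 + x^3 + x^4 + x^5)·(x + x^3 + x^4); the count is [x^5].
(x + x^3 + x^4) has coefficients 0,1,0,1,1 for degrees 0…4.
(x + x^3 + x^4 + x^5) has coefficients 0,1,0,1,1,1 for degrees 0…5.
Multiplying by (1 + x + x^2 + x^3 + x^4 + x^5) gives running coefficients 0,1,1,2,3,4 for degrees 0…5.
Finally multiplying by (x + x^3 + x^4), the product of all factors after the first has coefficients 0,0,1,1,3,5 for degrees 0…5.
[x^5] = 1·3 + 1·1 + 1·0 = 4.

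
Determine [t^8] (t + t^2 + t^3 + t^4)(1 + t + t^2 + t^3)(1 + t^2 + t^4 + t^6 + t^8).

8

(t + t^2 + t^3 + t^4) has coefficients 0,1,1,1,1 for degrees 0…4.
(1 + t + t^2 + t^3) has coefficients 1,1,1,1,0,0,0,0,0 for degrees 0…8.
Finally multiplying by (1 + t^2 + t^4 + t^6 + t^8), the product of all factors after the first has coefficients 1,1,2,2,2,2,2,2,2 for degrees 0…8.
[t^8] = 1·2 + 1·2 + 1·2 + 1·2 = 8.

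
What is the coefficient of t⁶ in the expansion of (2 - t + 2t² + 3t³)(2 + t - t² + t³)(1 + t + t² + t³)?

(2 - t + 2t² + 3t³) has coefficients 2,-1,2,3 for degrees 0…3.
(2 + t - t² + t³) has coefficients 2,1,-1,1,0,0,0 for degrees 0…6.
Finally multiplying by (1 + t + t² + t³), the product of all factors after the first has coefficients 2,3,2,3,1,0,1 for degrees 0…6.
[t⁶] = 2·1 − 1·0 + 2·1 + 3·3 = 13.

13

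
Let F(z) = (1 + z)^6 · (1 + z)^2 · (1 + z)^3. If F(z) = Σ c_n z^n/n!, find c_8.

The EGF product rule gives c_8 = Σ_{k_1+k_2+k_3=8} C(8; k_1,k_2,k_3) · ∏ g_i(k_i), where (1+z)^6 gives the falling factorial (6)_k; (1+z)^2 gives the falling factorial (2)_k; (1+z)^3 gives the falling factorial (3)_k.
g_1(k) for k = 0…8: 1, 6, 30, 120, 360, 720, 720, 0, 0.
g_2(k) for k = 0…8: 1, 2, 2, 0, 0, 0, 0, 0, 0.
g_3(k) for k = 0…8: 1, 3, 6, 6, 0, 0, 0, 0, 0.
First combine the last two factors: h(k) = Σ_j C(k,j)·g_2(j)·g_3(k−j) for k = 0…8: 1, 5, 20, 60, 120, 120, 0, 0, 0.
c_8 = Σ_k C(8,k)·g_1(k)·h(8−k) = 56·120·120 + 70·360·120 + 56·720·60 + 28·720·20 = 806400 + 3024000 + 2419200 + 403200 = 6652800.

6652800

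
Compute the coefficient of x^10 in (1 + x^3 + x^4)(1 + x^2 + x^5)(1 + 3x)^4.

147

(1 + x^3 + x^4) has coefficients 1,0,0,1,1 for degrees 0…4.
(1 + x^2 + x^5) has coefficients 1,0,1,0,0,1,0,0,0,0,0 for degrees 0…10.
Finally multiplying by (1 + 3x)^4, the product of all factors after the first has coefficients 1,12,55,120,135,109,93,54,108,81,0 for degrees 0…10.
[x^10] = 1·0 + 1·54 + 1·93 = 147.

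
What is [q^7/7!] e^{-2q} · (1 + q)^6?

-800

The EGF product rule gives c_7 = Σ_{k_1+k_2=7} C(7; k_1,k_2) · ∏ g_i(k_i), where e^{-2q} gives (-2)^k; (1+q)^6 gives the falling factorial (6)_k.
g_1(k) for k = 0…7: 1, -2, 4, -8, 16, -32, 64, -128.
g_2(k) for k = 0…7: 1, 6, 30, 120, 360, 720, 720, 0.
c_7 = Σ_k C(7,k)·g_1(k)·g_2(7−k) = 7·(-2)·720 + 21·4·720 + 35·(-8)·360 + 35·16·120 + 21·(-32)·30 + 7·64·6 + 1·(-128)·1 = −10080 + 60480 − 100800 + 67200 − 20160 + 2688 − 128 = -800.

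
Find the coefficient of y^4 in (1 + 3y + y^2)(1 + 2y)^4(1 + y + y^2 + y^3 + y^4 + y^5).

309

(1 + 3y + y^2) has coefficients 1,3,1 for degrees 0…2.
(1 + 2y)^4 has coefficients 1,8,24,32,16 for degrees 0…4.
Finally multiplying by (1 + y + y^2 + y^3 + y^4 + y^5), the product of all factors after the first has coefficients 1,9,33,65,81 for degrees 0…4.
[y^4] = 1·81 + 3·65 + 1·33 = 309.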